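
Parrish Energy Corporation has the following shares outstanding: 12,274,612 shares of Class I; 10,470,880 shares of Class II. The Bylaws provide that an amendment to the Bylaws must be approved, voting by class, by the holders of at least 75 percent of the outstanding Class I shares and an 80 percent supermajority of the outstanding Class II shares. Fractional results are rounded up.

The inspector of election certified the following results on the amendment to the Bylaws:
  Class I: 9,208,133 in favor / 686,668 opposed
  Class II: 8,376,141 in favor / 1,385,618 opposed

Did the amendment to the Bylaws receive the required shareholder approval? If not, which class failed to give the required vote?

Not approved — the Class II shares did not give the required vote.

Class I: 3/4 of 12274612 = 9205959; 9,205,959 required, 9,208,133 in favor — approved.
Class II: 4/5 of 10470880 = 8376704; 8,376,704 required, 8,376,141 in favor — not approved.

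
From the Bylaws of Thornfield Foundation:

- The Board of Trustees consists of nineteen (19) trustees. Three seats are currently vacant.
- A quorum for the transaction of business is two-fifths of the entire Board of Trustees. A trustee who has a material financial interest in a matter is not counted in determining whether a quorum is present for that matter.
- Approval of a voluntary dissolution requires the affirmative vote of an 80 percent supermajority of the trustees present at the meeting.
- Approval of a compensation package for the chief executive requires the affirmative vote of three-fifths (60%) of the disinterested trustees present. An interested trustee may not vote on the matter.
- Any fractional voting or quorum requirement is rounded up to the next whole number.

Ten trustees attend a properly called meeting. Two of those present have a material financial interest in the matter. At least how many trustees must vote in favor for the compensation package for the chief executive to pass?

The compensation package for the chief executive requires three-fifths of the disinterested trustees present (10 − 2 = 8).
3/5 of 8 = 4.80, rounded up to 5.

5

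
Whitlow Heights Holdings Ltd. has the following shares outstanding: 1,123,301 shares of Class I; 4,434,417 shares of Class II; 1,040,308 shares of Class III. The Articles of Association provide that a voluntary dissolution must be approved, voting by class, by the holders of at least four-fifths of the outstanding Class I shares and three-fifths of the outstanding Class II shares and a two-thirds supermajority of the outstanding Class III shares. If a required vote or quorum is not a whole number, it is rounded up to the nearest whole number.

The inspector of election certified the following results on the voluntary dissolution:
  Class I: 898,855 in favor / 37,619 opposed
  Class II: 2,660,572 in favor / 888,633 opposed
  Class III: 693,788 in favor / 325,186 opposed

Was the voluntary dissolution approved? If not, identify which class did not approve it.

Not approved — the Class II shares did not give the required vote.

Class I: 4/5 of 1123301 = 898640.80, rounded up to 898641; 898,641 required, 898,855 in favor — approved.
Class II: 3/5 of 4434417 = 2660650.20, rounded up to 2660651; 2,660,651 required, 2,660,572 in favor — not approved.
Class III: 2/3 of 1040308 = 693538.67, rounded up to 693539; 693,539 required, 693,788 in favor — approved.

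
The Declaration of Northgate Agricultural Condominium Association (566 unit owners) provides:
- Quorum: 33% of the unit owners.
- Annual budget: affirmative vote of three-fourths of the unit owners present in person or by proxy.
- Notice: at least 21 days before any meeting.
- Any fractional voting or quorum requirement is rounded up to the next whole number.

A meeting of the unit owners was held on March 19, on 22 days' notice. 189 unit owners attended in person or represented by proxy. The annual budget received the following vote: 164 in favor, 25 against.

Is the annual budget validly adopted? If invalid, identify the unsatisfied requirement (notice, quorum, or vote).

Valid — all requirements satisfied.

Notice: 22 days given; 21 required. Satisfied.
Quorum: 33% of 566 = 186.78, rounded up to 187; 189 present. Satisfied.
Vote: requires three-fourths of those present (189); 3/4 of 189 = 141.75, rounded up to 142, so 142 needed; 164 in favor. Satisfied.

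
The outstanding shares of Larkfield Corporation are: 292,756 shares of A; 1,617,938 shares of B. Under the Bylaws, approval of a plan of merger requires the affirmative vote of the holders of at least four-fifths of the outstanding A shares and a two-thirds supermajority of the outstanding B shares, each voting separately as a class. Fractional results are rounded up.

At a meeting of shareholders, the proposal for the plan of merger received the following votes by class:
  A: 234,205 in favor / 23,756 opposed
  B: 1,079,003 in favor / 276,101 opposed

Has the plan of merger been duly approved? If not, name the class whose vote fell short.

Approved — every class gave the required vote.

A: 4/5 of 292756 = 234204.80, rounded up to 234205; 234,205 required, 234,205 in favor — approved.
B: 2/3 of 1617938 = 1078625.33, rounded up to 1078626; 1,078,626 required, 1,079,003 in favor — approved.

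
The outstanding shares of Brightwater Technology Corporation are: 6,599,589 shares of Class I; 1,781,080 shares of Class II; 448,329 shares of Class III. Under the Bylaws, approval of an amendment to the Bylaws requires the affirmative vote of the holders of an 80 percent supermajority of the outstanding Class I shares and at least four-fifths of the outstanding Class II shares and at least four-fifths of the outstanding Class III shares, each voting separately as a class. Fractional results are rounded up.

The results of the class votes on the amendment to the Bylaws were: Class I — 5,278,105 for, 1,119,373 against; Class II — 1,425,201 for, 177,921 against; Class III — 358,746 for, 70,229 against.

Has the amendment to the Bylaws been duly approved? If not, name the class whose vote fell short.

Not approved — the Class I shares did not give the required vote.

Class I: 4/5 of 6599589 = 5279671.20, rounded up to 5279672; 5,279,672 required, 5,278,105 in favor — not approved.
Class II: 4/5 of 1781080 = 1424864; 1,424,864 required, 1,425,201 in favor — approved.
Class III: 4/5 of 448329 = 358663.20, rounded up to 358664; 358,664 required, 358,746 in favor — approved.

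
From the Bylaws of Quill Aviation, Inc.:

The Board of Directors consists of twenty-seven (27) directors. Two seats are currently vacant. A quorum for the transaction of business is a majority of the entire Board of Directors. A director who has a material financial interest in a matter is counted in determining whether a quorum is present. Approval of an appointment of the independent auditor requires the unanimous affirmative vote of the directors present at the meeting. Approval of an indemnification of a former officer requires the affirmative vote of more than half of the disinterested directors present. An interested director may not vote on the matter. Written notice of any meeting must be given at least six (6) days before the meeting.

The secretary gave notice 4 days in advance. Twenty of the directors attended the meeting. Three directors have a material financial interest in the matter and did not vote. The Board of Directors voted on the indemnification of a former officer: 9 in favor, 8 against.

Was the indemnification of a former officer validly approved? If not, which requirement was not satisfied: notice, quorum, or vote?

Notice: 4 days given; 6 required (4 < 6). Not satisfied.
Quorum: 20 present (interested directors count toward quorum); quorum is 14. Satisfied.
Vote: the indemnification of a former officer requires a majority of the disinterested directors present (20 − 3 = 17). A majority of 17 is 9, so 9 affirmative votes are needed; 9 voted in favor. Satisfied.

Invalid — notice requirement not satisfied.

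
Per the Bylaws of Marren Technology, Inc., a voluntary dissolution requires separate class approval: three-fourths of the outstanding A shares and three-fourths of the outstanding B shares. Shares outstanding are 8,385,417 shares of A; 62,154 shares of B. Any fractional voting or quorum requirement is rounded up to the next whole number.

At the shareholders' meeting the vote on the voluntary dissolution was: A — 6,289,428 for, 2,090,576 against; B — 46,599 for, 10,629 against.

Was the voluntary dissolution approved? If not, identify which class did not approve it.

Not approved — the B shares did not give the required vote.

A: 3/4 of 8385417 = 6289062.75, rounded up to 6289063; 6,289,063 required, 6,289,428 in favor — approved.
B: 3/4 of 62154 = 46615.50, rounded up to 46616; 46,616 required, 46,599 in favor — not approved.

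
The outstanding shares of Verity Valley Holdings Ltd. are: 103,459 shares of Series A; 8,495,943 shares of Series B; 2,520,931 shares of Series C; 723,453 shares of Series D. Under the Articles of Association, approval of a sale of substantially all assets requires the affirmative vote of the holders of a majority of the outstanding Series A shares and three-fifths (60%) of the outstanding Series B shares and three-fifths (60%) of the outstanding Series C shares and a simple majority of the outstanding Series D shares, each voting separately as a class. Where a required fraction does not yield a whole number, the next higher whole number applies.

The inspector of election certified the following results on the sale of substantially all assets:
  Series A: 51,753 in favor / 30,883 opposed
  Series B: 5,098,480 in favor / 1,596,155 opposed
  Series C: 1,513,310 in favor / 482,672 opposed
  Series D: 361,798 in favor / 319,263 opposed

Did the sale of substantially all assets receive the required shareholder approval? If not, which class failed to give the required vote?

Approved — every class gave the required vote.

Series A: a majority of 103459 is 51730; 51,730 required, 51,753 in favor — approved.
Series B: 3/5 of 8495943 = 5097565.80, rounded up to 5097566; 5,097,566 required, 5,098,480 in favor — approved.
Series C: 3/5 of 2520931 = 1512558.60, rounded up to 1512559; 1,512,559 required, 1,513,310 in favor — approved.
Series D: a majority of 723453 is 361727; 361,727 required, 361,798 in favor — approved.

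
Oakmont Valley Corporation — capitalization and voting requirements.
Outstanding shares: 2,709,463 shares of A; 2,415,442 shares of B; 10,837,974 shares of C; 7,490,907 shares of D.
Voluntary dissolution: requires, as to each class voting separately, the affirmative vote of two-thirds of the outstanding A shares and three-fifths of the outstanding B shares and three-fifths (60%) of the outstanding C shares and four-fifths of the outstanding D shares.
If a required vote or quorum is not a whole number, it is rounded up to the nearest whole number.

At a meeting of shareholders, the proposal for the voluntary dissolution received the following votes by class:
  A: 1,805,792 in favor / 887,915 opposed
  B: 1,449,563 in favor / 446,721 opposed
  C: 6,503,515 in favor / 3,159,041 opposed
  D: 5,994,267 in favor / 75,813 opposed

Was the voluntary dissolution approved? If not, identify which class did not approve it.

A: 2/3 of 2709463 = 1806308.67, rounded up to 1806309; 1,806,309 required, 1,805,792 in favor — not approved.
B: 3/5 of 2415442 = 1449265.20, rounded up to 1449266; 1,449,266 required, 1,449,563 in favor — approved.
C: 3/5 of 10837974 = 6502784.40, rounded up to 6502785; 6,502,785 required, 6,503,515 in favor — approved.
D: 4/5 of 7490907 = 5992725.60, rounded up to 5992726; 5,992,726 required, 5,994,267 in favor — approved.

Not approved — the A shares did not give the required vote.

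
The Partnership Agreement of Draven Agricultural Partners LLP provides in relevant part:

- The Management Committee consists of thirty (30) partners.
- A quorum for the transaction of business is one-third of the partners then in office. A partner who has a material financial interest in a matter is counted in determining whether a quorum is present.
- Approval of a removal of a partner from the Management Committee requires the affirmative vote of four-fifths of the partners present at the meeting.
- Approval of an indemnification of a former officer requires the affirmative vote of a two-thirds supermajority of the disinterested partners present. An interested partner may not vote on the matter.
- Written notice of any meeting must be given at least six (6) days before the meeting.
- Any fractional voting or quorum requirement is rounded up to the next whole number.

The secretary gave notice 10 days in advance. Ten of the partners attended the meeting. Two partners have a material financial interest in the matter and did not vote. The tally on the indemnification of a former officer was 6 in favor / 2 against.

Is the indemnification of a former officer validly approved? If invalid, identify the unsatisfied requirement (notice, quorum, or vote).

Valid — all requirements satisfied.

Notice: 10 days given; 6 required (10 ≥ 6). Satisfied.
Quorum: 10 present (interested partners count toward quorum); quorum is 10. Satisfied.
Vote: the indemnification of a former officer requires two-thirds of the disinterested partners present (10 − 2 = 8). 2/3 of 8 = 5.33, rounded up to 6, so 6 affirmative votes are needed; 6 voted in favor. Satisfied.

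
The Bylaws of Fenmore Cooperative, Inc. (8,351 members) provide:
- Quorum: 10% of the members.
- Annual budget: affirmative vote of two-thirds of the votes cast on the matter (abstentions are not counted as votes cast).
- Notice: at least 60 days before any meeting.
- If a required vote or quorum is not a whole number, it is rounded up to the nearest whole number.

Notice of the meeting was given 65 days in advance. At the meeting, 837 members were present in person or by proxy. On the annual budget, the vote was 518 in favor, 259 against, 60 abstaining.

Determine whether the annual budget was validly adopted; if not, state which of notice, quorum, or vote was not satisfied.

Valid — all requirements satisfied.

Notice: 65 days given; 60 required. Satisfied.
Quorum: 10% of 8,351 = 835.10, rounded up to 836; 837 present. Satisfied.
Vote: requires two-thirds of the votes cast (837 − 60 abstaining = 777); 2/3 of 777 = 518, so 518 needed; 518 in favor. Satisfied.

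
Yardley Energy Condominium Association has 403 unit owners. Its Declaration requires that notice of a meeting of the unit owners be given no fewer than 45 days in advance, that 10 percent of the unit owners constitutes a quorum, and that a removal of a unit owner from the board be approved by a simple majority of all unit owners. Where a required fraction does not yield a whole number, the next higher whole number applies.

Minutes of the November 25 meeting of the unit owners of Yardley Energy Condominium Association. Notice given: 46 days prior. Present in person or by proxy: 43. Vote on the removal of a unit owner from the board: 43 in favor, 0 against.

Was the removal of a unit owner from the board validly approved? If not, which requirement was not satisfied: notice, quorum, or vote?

Invalid — vote requirement not satisfied.

Notice: 46 days given; 45 required. Satisfied.
Quorum: 10% of 403 = 40.30, rounded up to 41; 43 present. Satisfied.
Vote: requires a majority of all unit owners (403); a majority of 403 is 202, so 202 needed; 43 in favor. Not satisfied.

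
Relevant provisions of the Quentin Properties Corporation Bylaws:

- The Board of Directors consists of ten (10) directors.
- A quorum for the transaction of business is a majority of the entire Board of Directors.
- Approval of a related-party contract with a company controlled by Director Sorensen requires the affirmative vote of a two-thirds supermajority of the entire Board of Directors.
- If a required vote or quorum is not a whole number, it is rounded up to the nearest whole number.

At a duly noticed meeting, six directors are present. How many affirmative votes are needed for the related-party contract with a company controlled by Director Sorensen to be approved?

The related-party contract with a company controlled by Director Sorensen requires two-thirds of the entire Board of Directors (10).
2/3 of 10 = 6.67, rounded up to 7.
(Only 6 can vote, so the related-party contract with a company controlled by Director Sorensen cannot pass at this meeting, but the required vote is still 7.)

7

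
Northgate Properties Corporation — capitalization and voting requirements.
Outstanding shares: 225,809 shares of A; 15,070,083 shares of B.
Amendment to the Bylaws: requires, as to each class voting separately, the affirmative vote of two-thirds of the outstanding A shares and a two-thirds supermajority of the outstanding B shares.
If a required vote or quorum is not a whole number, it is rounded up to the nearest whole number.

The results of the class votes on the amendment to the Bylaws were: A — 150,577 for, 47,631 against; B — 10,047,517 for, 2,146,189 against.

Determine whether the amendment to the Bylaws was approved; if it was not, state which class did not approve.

Approved — every class gave the required vote.

A: 2/3 of 225809 = 150539.33, rounded up to 150540; 150,540 required, 150,577 in favor — approved.
B: 2/3 of 15070083 = 10046722; 10,046,722 required, 10,047,517 in favor — approved.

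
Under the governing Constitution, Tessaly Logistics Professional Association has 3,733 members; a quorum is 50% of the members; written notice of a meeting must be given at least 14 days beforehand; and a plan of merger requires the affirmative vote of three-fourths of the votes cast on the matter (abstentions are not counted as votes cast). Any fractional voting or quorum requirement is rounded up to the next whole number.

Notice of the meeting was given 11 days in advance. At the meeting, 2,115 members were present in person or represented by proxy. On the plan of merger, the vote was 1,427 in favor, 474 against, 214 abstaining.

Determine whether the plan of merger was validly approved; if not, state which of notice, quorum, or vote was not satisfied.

Notice: 11 days given; 14 required. Not satisfied.
Quorum: 50% of 3,733 = 1,866.50, rounded up to 1,867; 2,115 present. Satisfied.
Vote: requires three-fourths of the votes cast (2,115 − 214 abstaining = 1,901); 3/4 of 1901 = 1425.75, rounded up to 1426, so 1,426 needed; 1,427 in favor. Satisfied.

Invalid — notice requirement not satisfied.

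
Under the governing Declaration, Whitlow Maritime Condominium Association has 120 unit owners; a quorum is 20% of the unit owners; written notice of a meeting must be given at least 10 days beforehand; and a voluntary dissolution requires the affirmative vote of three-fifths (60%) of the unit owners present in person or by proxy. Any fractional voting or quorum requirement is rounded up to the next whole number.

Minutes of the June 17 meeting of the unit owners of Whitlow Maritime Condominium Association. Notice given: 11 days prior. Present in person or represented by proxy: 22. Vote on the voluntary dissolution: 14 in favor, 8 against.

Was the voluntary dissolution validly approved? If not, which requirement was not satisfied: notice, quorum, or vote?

Notice: 11 days given; 10 required. Satisfied.
Quorum: 20% of 120 = 24; 22 present. Not satisfied.
Vote: requires three-fifths of those present (22); 3/5 of 22 = 13.20, rounded up to 14, so 14 needed; 14 in favor. Satisfied.

Invalid — quorum requirement not satisfied.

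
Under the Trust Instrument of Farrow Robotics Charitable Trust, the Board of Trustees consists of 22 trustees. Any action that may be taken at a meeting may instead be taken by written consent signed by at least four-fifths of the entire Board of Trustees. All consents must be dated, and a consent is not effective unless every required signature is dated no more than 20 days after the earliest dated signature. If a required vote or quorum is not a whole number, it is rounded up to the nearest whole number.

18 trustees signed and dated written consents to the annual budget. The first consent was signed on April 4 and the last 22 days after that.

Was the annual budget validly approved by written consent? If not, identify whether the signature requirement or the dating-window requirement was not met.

Not effective — dating-window requirement not satisfied.

Signatures required: at least four-fifths of 22 — 4/5 of 22 = 17.60, rounded up to 18, so 18 needed; 18 signed. Sufficient.
Dating window: the latest signature is 22 days after the earliest; the limit is 20 days. Outside the window.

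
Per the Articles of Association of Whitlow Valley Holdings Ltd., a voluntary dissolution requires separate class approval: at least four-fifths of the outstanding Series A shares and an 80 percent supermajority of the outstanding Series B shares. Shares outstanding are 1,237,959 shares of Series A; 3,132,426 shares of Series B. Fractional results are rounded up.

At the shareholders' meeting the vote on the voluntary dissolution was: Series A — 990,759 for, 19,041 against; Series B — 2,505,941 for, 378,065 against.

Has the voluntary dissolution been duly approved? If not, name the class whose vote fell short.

Approved — every class gave the required vote.

Series A: 4/5 of 1237959 = 990367.20, rounded up to 990368; 990,368 required, 990,759 in favor — approved.
Series B: 4/5 of 3132426 = 2505940.80, rounded up to 2505941; 2,505,941 required, 2,505,941 in favor — approved.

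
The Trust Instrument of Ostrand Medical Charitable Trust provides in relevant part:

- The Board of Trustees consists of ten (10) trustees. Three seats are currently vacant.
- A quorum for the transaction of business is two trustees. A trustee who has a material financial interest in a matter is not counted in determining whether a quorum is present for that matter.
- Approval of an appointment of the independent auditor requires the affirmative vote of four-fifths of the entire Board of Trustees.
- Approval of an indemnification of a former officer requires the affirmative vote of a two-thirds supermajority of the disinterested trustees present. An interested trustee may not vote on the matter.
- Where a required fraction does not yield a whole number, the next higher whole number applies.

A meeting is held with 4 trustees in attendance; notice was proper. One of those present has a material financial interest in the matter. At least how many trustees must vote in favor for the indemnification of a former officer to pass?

2

The indemnification of a former officer requires two-thirds of the disinterested trustees present (4 − 1 = 3).
2/3 of 3 = 2.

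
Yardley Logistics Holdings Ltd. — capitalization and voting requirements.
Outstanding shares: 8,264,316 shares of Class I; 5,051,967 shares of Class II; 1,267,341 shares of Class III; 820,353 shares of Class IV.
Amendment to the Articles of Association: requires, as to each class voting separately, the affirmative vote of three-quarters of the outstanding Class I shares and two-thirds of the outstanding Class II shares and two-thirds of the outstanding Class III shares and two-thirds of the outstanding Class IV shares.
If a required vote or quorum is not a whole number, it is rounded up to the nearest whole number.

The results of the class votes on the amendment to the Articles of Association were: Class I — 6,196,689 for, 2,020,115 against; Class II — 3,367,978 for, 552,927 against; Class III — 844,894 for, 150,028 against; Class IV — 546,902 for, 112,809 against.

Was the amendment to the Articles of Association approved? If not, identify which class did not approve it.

Class I: 3/4 of 8264316 = 6198237; 6,198,237 required, 6,196,689 in favor — not approved.
Class II: 2/3 of 5051967 = 3367978; 3,367,978 required, 3,367,978 in favor — approved.
Class III: 2/3 of 1267341 = 844894; 844,894 required, 844,894 in favor — approved.
Class IV: 2/3 of 820353 = 546902; 546,902 required, 546,902 in favor — approved.

Not approved — the Class I shares did not give the required vote.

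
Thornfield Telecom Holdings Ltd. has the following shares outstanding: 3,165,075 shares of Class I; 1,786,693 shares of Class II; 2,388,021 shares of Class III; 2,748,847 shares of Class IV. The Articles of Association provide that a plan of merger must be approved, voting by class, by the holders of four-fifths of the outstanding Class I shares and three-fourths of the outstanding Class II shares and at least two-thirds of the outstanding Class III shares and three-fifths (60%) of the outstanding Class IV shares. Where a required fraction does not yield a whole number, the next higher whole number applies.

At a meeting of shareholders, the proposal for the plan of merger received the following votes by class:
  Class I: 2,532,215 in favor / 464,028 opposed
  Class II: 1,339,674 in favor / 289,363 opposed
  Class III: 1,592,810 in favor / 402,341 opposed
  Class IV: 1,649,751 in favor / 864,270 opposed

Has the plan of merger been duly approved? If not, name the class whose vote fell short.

Class I: 4/5 of 3165075 = 2532060; 2,532,060 required, 2,532,215 in favor — approved.
Class II: 3/4 of 1786693 = 1340019.75, rounded up to 1340020; 1,340,020 required, 1,339,674 in favor — not approved.
Class III: 2/3 of 2388021 = 1592014; 1,592,014 required, 1,592,810 in favor — approved.
Class IV: 3/5 of 2748847 = 1649308.20, rounded up to 1649309; 1,649,309 required, 1,649,751 in favor — approved.

Not approved — the Class II shares did not give the required vote.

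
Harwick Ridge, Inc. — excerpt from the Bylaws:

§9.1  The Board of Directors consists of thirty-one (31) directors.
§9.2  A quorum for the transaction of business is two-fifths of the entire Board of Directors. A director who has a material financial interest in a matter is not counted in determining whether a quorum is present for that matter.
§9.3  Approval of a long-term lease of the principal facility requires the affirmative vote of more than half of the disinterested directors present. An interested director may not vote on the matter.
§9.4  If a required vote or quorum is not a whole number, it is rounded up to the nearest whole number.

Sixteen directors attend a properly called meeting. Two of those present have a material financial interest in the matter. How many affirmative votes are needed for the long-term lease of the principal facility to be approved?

The long-term lease of the principal facility requires a majority of the disinterested directors present (16 − 2 = 14).
A majority of 14 is 8.

8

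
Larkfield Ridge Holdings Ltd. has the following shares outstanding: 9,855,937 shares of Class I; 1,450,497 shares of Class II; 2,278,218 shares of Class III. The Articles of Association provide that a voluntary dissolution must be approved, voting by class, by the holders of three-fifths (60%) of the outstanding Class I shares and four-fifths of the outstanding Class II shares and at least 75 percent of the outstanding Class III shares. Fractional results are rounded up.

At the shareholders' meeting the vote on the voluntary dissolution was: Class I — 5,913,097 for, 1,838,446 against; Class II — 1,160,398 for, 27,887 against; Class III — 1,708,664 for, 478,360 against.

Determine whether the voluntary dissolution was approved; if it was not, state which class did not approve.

Not approved — the Class I shares did not give the required vote.

Class I: 3/5 of 9855937 = 5913562.20, rounded up to 5913563; 5,913,563 required, 5,913,097 in favor — not approved.
Class II: 4/5 of 1450497 = 1160397.60, rounded up to 1160398; 1,160,398 required, 1,160,398 in favor — approved.
Class III: 3/4 of 2278218 = 1708663.50, rounded up to 1708664; 1,708,664 required, 1,708,664 in favor — approved.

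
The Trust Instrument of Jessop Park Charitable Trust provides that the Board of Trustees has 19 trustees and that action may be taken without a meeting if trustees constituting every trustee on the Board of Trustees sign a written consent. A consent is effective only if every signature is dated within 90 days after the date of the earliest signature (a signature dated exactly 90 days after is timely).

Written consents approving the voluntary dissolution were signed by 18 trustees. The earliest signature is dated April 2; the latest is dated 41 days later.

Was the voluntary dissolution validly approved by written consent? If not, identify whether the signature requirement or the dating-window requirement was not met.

Not effective — insufficient signatures.

Signatures required: all of 19 — unanimous means all 19, so 19 needed; 18 signed. Insufficient.
Dating window: the latest signature is 41 days after the earliest; the limit is 90 days. Within the window.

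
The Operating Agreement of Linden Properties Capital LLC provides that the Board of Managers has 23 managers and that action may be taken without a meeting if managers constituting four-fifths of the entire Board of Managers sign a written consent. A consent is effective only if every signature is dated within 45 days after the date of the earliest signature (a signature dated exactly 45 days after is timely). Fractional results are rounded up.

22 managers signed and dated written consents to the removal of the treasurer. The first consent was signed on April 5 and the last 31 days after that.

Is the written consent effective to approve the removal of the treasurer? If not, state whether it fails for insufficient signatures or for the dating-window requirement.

Signatures required: four-fifths of 23 — 4/5 of 23 = 18.40, rounded up to 19, so 19 needed; 22 signed. Sufficient.
Dating window: the latest signature is 31 days after the earliest; the limit is 45 days. Within the window.

Effective — both the signature and dating-window requirements are satisfied.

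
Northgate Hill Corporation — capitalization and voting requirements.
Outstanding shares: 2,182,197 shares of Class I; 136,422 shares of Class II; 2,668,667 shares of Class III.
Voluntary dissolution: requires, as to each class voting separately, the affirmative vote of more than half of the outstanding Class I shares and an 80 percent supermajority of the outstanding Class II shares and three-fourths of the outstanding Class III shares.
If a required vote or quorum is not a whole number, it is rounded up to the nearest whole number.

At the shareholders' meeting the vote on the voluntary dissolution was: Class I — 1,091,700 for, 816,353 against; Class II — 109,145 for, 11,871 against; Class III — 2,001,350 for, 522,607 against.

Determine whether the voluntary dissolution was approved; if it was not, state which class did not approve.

Not approved — the Class III shares did not give the required vote.

Class I: a majority of 2182197 is 1091099; 1,091,099 required, 1,091,700 in favor — approved.
Class II: 4/5 of 136422 = 109137.60, rounded up to 109138; 109,138 required, 109,145 in favor — approved.
Class III: 3/4 of 2668667 = 2001500.25, rounded up to 2001501; 2,001,501 required, 2,001,350 in favor — not approved.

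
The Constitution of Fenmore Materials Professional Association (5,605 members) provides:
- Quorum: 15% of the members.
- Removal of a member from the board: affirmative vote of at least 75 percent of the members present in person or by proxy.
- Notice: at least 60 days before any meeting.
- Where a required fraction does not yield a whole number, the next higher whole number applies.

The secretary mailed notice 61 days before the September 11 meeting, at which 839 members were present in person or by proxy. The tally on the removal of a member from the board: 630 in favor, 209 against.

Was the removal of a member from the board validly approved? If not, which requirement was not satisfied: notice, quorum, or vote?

Notice: 61 days given; 60 required. Satisfied.
Quorum: 15% of 5,605 = 840.75, rounded up to 841; 839 present. Not satisfied.
Vote: requires three-fourths of those present (839); 3/4 of 839 = 629.25, rounded up to 630, so 630 needed; 630 in favor. Satisfied.

Invalid — quorum requirement not satisfied.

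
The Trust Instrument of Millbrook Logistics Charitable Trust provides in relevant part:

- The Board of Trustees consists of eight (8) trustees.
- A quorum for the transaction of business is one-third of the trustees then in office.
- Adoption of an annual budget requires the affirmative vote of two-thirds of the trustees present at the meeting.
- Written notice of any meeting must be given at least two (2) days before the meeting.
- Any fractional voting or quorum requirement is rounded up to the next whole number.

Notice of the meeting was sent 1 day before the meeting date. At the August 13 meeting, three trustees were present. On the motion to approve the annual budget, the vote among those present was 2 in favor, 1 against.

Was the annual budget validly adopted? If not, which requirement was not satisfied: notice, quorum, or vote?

Invalid — notice requirement not satisfied.

Notice: 1 day given; 2 required (1 < 2). Not satisfied.
Quorum: 3 present; quorum is 3. Satisfied.
Vote: the annual budget requires two-thirds of the trustees present (3). 2/3 of 3 = 2, so 2 affirmative votes are needed; 2 voted in favor. Satisfied.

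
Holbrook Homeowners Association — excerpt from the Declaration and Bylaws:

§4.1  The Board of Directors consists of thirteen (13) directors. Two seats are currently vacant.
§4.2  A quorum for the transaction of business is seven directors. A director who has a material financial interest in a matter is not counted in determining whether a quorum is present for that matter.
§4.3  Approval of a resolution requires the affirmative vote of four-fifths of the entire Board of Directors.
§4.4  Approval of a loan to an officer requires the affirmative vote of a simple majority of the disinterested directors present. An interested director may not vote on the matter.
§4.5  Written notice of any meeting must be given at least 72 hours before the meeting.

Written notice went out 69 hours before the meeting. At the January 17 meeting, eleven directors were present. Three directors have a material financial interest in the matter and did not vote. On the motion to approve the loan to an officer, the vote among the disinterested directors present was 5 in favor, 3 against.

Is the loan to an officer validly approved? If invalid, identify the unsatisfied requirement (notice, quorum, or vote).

Invalid — notice requirement not satisfied.

Notice: 69 hours given; 72 required (69 < 72). Not satisfied.
Quorum: 11 present, but the 3 interested directors do not count, leaving 8. Quorum is 7. Satisfied.
Vote: the loan to an officer requires a majority of the disinterested directors present (11 − 3 = 8). A majority of 8 is 5, so 5 affirmative votes are needed; 5 voted in favor. Satisfied.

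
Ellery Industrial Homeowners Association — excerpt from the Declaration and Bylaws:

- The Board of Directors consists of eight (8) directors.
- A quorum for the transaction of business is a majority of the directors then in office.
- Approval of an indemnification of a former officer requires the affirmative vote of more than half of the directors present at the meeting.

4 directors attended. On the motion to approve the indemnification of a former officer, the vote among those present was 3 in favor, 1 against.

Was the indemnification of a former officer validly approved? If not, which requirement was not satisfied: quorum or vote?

Quorum: 4 present; quorum is 5. Not satisfied.
Vote: the indemnification of a former officer requires a majority of the directors present (4). A majority of 4 is 3, so 3 affirmative votes are needed; 3 voted in favor. Satisfied. (Moot — without a quorum no business can be validly transacted.)

Invalid — quorum requirement not satisfied.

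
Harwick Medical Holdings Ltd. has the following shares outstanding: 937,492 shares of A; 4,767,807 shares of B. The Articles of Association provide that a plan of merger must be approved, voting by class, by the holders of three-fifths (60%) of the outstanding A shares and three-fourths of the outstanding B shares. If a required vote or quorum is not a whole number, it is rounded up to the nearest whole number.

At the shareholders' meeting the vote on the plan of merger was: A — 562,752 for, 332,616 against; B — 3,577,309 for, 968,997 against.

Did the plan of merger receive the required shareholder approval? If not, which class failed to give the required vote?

Approved — every class gave the required vote.

A: 3/5 of 937492 = 562495.20, rounded up to 562496; 562,496 required, 562,752 in favor — approved.
B: 3/4 of 4767807 = 3575855.25, rounded up to 3575856; 3,575,856 required, 3,577,309 in favor — approved.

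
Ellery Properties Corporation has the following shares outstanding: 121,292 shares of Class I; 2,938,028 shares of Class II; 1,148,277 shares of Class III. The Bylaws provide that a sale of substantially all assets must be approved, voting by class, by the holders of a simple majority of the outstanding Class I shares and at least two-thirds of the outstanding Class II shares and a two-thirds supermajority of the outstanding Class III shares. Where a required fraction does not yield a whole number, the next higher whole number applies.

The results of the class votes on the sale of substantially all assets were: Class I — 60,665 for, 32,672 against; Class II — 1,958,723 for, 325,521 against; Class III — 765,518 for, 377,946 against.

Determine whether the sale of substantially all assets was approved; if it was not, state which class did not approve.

Class I: a majority of 121292 is 60647; 60,647 required, 60,665 in favor — approved.
Class II: 2/3 of 2938028 = 1958685.33, rounded up to 1958686; 1,958,686 required, 1,958,723 in favor — approved.
Class III: 2/3 of 1148277 = 765518; 765,518 required, 765,518 in favor — approved.

Approved — every class gave the required vote.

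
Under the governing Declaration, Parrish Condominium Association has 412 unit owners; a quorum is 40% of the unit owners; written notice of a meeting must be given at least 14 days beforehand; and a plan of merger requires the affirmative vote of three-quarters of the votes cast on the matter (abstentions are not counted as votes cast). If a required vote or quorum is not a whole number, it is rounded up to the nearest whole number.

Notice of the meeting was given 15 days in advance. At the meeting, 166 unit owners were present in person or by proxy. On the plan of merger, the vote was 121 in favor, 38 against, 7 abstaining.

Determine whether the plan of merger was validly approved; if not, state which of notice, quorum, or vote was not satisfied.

Notice: 15 days given; 14 required. Satisfied.
Quorum: 40% of 412 = 164.80, rounded up to 165; 166 present. Satisfied.
Vote: requires three-fourths of the votes cast (166 − 7 abstaining = 159); 3/4 of 159 = 119.25, rounded up to 120, so 120 needed; 121 in favor. Satisfied.

Valid — all requirements satisfied.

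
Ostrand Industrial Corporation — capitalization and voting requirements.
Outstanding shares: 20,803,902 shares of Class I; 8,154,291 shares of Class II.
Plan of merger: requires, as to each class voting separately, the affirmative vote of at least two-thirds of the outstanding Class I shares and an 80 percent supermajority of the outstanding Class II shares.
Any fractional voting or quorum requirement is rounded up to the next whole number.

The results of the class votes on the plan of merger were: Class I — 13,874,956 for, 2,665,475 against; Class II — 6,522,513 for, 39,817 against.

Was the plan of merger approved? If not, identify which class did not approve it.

Class I: 2/3 of 20803902 = 13869268; 13,869,268 required, 13,874,956 in favor — approved.
Class II: 4/5 of 8154291 = 6523432.80, rounded up to 6523433; 6,523,433 required, 6,522,513 in favor — not approved.

Not approved — the Class II shares did not give the required vote.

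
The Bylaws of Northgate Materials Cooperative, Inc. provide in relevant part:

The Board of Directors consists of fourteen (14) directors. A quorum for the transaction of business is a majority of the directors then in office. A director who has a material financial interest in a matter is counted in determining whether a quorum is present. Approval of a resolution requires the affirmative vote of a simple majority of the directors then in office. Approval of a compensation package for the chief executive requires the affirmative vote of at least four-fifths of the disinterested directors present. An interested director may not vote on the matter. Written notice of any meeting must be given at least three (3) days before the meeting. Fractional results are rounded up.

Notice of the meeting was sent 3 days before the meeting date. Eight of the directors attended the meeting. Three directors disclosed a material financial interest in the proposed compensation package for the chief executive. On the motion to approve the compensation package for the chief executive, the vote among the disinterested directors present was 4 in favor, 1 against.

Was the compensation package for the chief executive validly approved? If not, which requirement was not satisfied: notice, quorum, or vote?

Valid — all requirements satisfied.

Notice: 3 days given; 3 required (3 ≥ 3). Satisfied.
Quorum: 8 present (interested directors count toward quorum); quorum is 8. Satisfied.
Vote: the compensation package for the chief executive requires four-fifths of the disinterested directors present (8 − 3 = 5). 4/5 of 5 = 4, so 4 affirmative votes are needed; 4 voted in favor. Satisfied.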